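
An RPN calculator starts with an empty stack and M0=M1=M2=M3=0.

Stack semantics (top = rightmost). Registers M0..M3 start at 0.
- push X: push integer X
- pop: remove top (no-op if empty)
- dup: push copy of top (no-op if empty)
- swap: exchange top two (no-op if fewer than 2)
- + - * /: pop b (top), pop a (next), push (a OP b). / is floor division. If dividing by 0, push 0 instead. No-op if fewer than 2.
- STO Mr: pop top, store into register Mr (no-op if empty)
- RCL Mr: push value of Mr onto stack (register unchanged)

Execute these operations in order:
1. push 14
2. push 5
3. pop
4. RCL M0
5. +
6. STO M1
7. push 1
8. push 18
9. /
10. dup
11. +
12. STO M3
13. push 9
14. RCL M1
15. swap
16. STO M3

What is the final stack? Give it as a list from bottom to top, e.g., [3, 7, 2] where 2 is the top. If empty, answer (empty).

After op 1 (push 14): stack=[14] mem=[0,0,0,0]
After op 2 (push 5): stack=[14,5] mem=[0,0,0,0]
After op 3 (pop): stack=[14] mem=[0,0,0,0]
After op 4 (RCL M0): stack=[14,0] mem=[0,0,0,0]
After op 5 (+): stack=[14] mem=[0,0,0,0]
After op 6 (STO M1): stack=[empty] mem=[0,14,0,0]
After op 7 (push 1): stack=[1] mem=[0,14,0,0]
After op 8 (push 18): stack=[1,18] mem=[0,14,0,0]
After op 9 (/): stack=[0] mem=[0,14,0,0]
After op 10 (dup): stack=[0,0] mem=[0,14,0,0]
After op 11 (+): stack=[0] mem=[0,14,0,0]
After op 12 (STO M3): stack=[empty] mem=[0,14,0,0]
After op 13 (push 9): stack=[9] mem=[0,14,0,0]
After op 14 (RCL M1): stack=[9,14] mem=[0,14,0,0]
After op 15 (swap): stack=[14,9] mem=[0,14,0,0]
After op 16 (STO M3): stack=[14] mem=[0,14,0,9]

Answer: [14]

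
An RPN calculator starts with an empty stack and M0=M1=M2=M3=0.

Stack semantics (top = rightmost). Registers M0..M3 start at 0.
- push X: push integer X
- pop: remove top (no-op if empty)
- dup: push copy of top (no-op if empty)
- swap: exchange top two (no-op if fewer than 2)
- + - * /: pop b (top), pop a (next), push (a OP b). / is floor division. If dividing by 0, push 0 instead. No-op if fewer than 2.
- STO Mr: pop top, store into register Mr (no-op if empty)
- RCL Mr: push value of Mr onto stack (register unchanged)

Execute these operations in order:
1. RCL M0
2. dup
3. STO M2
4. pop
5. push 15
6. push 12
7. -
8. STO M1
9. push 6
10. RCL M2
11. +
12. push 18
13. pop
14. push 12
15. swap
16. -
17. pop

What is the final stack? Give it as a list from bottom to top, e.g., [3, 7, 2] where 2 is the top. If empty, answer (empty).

After op 1 (RCL M0): stack=[0] mem=[0,0,0,0]
After op 2 (dup): stack=[0,0] mem=[0,0,0,0]
After op 3 (STO M2): stack=[0] mem=[0,0,0,0]
After op 4 (pop): stack=[empty] mem=[0,0,0,0]
After op 5 (push 15): stack=[15] mem=[0,0,0,0]
After op 6 (push 12): stack=[15,12] mem=[0,0,0,0]
After op 7 (-): stack=[3] mem=[0,0,0,0]
After op 8 (STO M1): stack=[empty] mem=[0,3,0,0]
After op 9 (push 6): stack=[6] mem=[0,3,0,0]
After op 10 (RCL M2): stack=[6,0] mem=[0,3,0,0]
After op 11 (+): stack=[6] mem=[0,3,0,0]
After op 12 (push 18): stack=[6,18] mem=[0,3,0,0]
After op 13 (pop): stack=[6] mem=[0,3,0,0]
After op 14 (push 12): stack=[6,12] mem=[0,3,0,0]
After op 15 (swap): stack=[12,6] mem=[0,3,0,0]
After op 16 (-): stack=[6] mem=[0,3,0,0]
After op 17 (pop): stack=[empty] mem=[0,3,0,0]

Answer: (empty)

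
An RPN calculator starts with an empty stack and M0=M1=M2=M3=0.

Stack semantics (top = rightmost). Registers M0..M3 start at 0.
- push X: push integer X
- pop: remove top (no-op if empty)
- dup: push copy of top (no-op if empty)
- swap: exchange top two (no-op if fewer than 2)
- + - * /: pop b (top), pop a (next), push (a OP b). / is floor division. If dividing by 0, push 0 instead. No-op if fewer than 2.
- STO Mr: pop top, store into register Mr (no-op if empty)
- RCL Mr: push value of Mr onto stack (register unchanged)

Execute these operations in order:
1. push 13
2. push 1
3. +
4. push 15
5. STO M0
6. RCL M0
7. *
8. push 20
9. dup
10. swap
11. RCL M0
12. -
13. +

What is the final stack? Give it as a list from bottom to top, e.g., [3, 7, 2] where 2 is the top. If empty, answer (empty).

After op 1 (push 13): stack=[13] mem=[0,0,0,0]
After op 2 (push 1): stack=[13,1] mem=[0,0,0,0]
After op 3 (+): stack=[14] mem=[0,0,0,0]
After op 4 (push 15): stack=[14,15] mem=[0,0,0,0]
After op 5 (STO M0): stack=[14] mem=[15,0,0,0]
After op 6 (RCL M0): stack=[14,15] mem=[15,0,0,0]
After op 7 (*): stack=[210] mem=[15,0,0,0]
After op 8 (push 20): stack=[210,20] mem=[15,0,0,0]
After op 9 (dup): stack=[210,20,20] mem=[15,0,0,0]
After op 10 (swap): stack=[210,20,20] mem=[15,0,0,0]
After op 11 (RCL M0): stack=[210,20,20,15] mem=[15,0,0,0]
After op 12 (-): stack=[210,20,5] mem=[15,0,0,0]
After op 13 (+): stack=[210,25] mem=[15,0,0,0]

Answer: [210, 25]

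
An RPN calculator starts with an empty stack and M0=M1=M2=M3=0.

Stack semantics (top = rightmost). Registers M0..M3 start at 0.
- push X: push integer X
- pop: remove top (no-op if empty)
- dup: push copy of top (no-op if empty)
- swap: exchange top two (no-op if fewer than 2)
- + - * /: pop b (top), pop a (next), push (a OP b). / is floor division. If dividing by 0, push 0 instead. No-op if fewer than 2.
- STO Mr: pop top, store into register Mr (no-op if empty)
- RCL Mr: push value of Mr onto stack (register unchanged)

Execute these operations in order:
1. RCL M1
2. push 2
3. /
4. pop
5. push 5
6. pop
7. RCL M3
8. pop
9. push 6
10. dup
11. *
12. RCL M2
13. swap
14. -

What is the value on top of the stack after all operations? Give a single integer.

Answer: -36

Derivation:
After op 1 (RCL M1): stack=[0] mem=[0,0,0,0]
After op 2 (push 2): stack=[0,2] mem=[0,0,0,0]
After op 3 (/): stack=[0] mem=[0,0,0,0]
After op 4 (pop): stack=[empty] mem=[0,0,0,0]
After op 5 (push 5): stack=[5] mem=[0,0,0,0]
After op 6 (pop): stack=[empty] mem=[0,0,0,0]
After op 7 (RCL M3): stack=[0] mem=[0,0,0,0]
After op 8 (pop): stack=[empty] mem=[0,0,0,0]
After op 9 (push 6): stack=[6] mem=[0,0,0,0]
After op 10 (dup): stack=[6,6] mem=[0,0,0,0]
After op 11 (*): stack=[36] mem=[0,0,0,0]
After op 12 (RCL M2): stack=[36,0] mem=[0,0,0,0]
After op 13 (swap): stack=[0,36] mem=[0,0,0,0]
After op 14 (-): stack=[-36] mem=[0,0,0,0]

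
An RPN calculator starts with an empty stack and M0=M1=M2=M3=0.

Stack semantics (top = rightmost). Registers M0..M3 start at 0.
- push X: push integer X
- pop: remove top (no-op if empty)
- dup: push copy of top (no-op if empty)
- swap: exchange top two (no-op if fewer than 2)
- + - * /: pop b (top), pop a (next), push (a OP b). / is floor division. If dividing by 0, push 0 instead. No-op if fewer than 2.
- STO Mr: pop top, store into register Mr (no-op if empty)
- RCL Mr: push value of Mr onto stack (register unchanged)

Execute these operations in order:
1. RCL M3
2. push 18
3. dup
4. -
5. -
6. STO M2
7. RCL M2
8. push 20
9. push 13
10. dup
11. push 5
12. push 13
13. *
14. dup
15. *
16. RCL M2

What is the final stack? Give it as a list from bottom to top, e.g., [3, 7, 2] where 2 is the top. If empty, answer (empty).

After op 1 (RCL M3): stack=[0] mem=[0,0,0,0]
After op 2 (push 18): stack=[0,18] mem=[0,0,0,0]
After op 3 (dup): stack=[0,18,18] mem=[0,0,0,0]
After op 4 (-): stack=[0,0] mem=[0,0,0,0]
After op 5 (-): stack=[0] mem=[0,0,0,0]
After op 6 (STO M2): stack=[empty] mem=[0,0,0,0]
After op 7 (RCL M2): stack=[0] mem=[0,0,0,0]
After op 8 (push 20): stack=[0,20] mem=[0,0,0,0]
After op 9 (push 13): stack=[0,20,13] mem=[0,0,0,0]
After op 10 (dup): stack=[0,20,13,13] mem=[0,0,0,0]
After op 11 (push 5): stack=[0,20,13,13,5] mem=[0,0,0,0]
After op 12 (push 13): stack=[0,20,13,13,5,13] mem=[0,0,0,0]
After op 13 (*): stack=[0,20,13,13,65] mem=[0,0,0,0]
After op 14 (dup): stack=[0,20,13,13,65,65] mem=[0,0,0,0]
After op 15 (*): stack=[0,20,13,13,4225] mem=[0,0,0,0]
After op 16 (RCL M2): stack=[0,20,13,13,4225,0] mem=[0,0,0,0]

Answer: [0, 20, 13, 13, 4225, 0]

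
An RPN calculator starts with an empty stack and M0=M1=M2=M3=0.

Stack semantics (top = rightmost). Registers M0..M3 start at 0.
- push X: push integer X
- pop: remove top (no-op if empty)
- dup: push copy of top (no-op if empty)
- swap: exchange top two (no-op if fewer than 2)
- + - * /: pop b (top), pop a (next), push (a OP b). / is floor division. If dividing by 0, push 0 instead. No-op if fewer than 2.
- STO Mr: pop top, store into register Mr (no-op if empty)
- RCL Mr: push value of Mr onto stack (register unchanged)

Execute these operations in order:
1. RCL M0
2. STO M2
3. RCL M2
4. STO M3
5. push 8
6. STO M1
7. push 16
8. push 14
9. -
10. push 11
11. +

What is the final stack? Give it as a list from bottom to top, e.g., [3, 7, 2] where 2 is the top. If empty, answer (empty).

After op 1 (RCL M0): stack=[0] mem=[0,0,0,0]
After op 2 (STO M2): stack=[empty] mem=[0,0,0,0]
After op 3 (RCL M2): stack=[0] mem=[0,0,0,0]
After op 4 (STO M3): stack=[empty] mem=[0,0,0,0]
After op 5 (push 8): stack=[8] mem=[0,0,0,0]
After op 6 (STO M1): stack=[empty] mem=[0,8,0,0]
After op 7 (push 16): stack=[16] mem=[0,8,0,0]
After op 8 (push 14): stack=[16,14] mem=[0,8,0,0]
After op 9 (-): stack=[2] mem=[0,8,0,0]
After op 10 (push 11): stack=[2,11] mem=[0,8,0,0]
After op 11 (+): stack=[13] mem=[0,8,0,0]

Answer: [13]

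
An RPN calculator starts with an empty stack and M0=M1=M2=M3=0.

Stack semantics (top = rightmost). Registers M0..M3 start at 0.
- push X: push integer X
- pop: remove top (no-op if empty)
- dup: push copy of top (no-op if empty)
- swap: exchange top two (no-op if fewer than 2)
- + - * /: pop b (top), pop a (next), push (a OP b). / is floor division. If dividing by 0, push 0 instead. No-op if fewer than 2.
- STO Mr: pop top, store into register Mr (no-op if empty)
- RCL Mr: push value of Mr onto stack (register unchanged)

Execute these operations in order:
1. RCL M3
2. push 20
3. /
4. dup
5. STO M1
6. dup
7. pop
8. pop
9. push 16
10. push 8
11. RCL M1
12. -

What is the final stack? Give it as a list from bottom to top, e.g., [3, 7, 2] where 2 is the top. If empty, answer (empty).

Answer: [16, 8]

Derivation:
After op 1 (RCL M3): stack=[0] mem=[0,0,0,0]
After op 2 (push 20): stack=[0,20] mem=[0,0,0,0]
After op 3 (/): stack=[0] mem=[0,0,0,0]
After op 4 (dup): stack=[0,0] mem=[0,0,0,0]
After op 5 (STO M1): stack=[0] mem=[0,0,0,0]
After op 6 (dup): stack=[0,0] mem=[0,0,0,0]
After op 7 (pop): stack=[0] mem=[0,0,0,0]
After op 8 (pop): stack=[empty] mem=[0,0,0,0]
After op 9 (push 16): stack=[16] mem=[0,0,0,0]
After op 10 (push 8): stack=[16,8] mem=[0,0,0,0]
After op 11 (RCL M1): stack=[16,8,0] mem=[0,0,0,0]
After op 12 (-): stack=[16,8] mem=[0,0,0,0]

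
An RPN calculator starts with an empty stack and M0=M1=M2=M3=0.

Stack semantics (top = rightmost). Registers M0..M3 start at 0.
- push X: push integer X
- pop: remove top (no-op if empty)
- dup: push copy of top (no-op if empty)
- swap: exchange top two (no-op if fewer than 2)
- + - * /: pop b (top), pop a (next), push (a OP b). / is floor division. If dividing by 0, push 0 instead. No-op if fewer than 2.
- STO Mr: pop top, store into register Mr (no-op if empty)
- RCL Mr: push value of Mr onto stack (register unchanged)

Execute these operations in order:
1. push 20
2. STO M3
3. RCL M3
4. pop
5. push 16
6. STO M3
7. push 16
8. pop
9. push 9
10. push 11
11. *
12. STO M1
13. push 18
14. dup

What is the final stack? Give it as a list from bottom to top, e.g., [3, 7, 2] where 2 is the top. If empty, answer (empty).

Answer: [18, 18]

Derivation:
After op 1 (push 20): stack=[20] mem=[0,0,0,0]
After op 2 (STO M3): stack=[empty] mem=[0,0,0,20]
After op 3 (RCL M3): stack=[20] mem=[0,0,0,20]
After op 4 (pop): stack=[empty] mem=[0,0,0,20]
After op 5 (push 16): stack=[16] mem=[0,0,0,20]
After op 6 (STO M3): stack=[empty] mem=[0,0,0,16]
After op 7 (push 16): stack=[16] mem=[0,0,0,16]
After op 8 (pop): stack=[empty] mem=[0,0,0,16]
After op 9 (push 9): stack=[9] mem=[0,0,0,16]
After op 10 (push 11): stack=[9,11] mem=[0,0,0,16]
After op 11 (*): stack=[99] mem=[0,0,0,16]
After op 12 (STO M1): stack=[empty] mem=[0,99,0,16]
After op 13 (push 18): stack=[18] mem=[0,99,0,16]
After op 14 (dup): stack=[18,18] mem=[0,99,0,16]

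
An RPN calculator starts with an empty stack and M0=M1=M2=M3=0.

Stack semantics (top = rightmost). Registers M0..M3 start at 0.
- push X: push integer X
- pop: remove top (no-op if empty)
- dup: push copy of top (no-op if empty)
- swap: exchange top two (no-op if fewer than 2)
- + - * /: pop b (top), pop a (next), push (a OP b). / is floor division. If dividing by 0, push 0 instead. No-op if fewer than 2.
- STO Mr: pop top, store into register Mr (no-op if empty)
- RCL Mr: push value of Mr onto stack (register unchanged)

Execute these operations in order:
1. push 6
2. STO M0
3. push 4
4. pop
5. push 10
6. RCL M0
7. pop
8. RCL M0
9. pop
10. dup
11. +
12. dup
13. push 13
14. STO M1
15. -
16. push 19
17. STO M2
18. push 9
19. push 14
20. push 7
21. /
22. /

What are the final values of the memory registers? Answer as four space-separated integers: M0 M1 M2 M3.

Answer: 6 13 19 0

Derivation:
After op 1 (push 6): stack=[6] mem=[0,0,0,0]
After op 2 (STO M0): stack=[empty] mem=[6,0,0,0]
After op 3 (push 4): stack=[4] mem=[6,0,0,0]
After op 4 (pop): stack=[empty] mem=[6,0,0,0]
After op 5 (push 10): stack=[10] mem=[6,0,0,0]
After op 6 (RCL M0): stack=[10,6] mem=[6,0,0,0]
After op 7 (pop): stack=[10] mem=[6,0,0,0]
After op 8 (RCL M0): stack=[10,6] mem=[6,0,0,0]
After op 9 (pop): stack=[10] mem=[6,0,0,0]
After op 10 (dup): stack=[10,10] mem=[6,0,0,0]
After op 11 (+): stack=[20] mem=[6,0,0,0]
After op 12 (dup): stack=[20,20] mem=[6,0,0,0]
After op 13 (push 13): stack=[20,20,13] mem=[6,0,0,0]
After op 14 (STO M1): stack=[20,20] mem=[6,13,0,0]
After op 15 (-): stack=[0] mem=[6,13,0,0]
After op 16 (push 19): stack=[0,19] mem=[6,13,0,0]
After op 17 (STO M2): stack=[0] mem=[6,13,19,0]
After op 18 (push 9): stack=[0,9] mem=[6,13,19,0]
After op 19 (push 14): stack=[0,9,14] mem=[6,13,19,0]
After op 20 (push 7): stack=[0,9,14,7] mem=[6,13,19,0]
After op 21 (/): stack=[0,9,2] mem=[6,13,19,0]
After op 22 (/): stack=[0,4] mem=[6,13,19,0]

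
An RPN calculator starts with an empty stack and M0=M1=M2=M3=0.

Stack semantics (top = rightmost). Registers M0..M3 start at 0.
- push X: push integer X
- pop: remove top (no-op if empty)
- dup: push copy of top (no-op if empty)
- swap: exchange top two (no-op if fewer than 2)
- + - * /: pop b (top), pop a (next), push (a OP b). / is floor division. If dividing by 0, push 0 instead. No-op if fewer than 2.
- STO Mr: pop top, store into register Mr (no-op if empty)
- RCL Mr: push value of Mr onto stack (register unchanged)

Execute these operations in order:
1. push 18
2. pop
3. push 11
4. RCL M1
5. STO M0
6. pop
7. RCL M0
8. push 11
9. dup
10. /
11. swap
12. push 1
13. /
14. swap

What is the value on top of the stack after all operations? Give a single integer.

After op 1 (push 18): stack=[18] mem=[0,0,0,0]
After op 2 (pop): stack=[empty] mem=[0,0,0,0]
After op 3 (push 11): stack=[11] mem=[0,0,0,0]
After op 4 (RCL M1): stack=[11,0] mem=[0,0,0,0]
After op 5 (STO M0): stack=[11] mem=[0,0,0,0]
After op 6 (pop): stack=[empty] mem=[0,0,0,0]
After op 7 (RCL M0): stack=[0] mem=[0,0,0,0]
After op 8 (push 11): stack=[0,11] mem=[0,0,0,0]
After op 9 (dup): stack=[0,11,11] mem=[0,0,0,0]
After op 10 (/): stack=[0,1] mem=[0,0,0,0]
After op 11 (swap): stack=[1,0] mem=[0,0,0,0]
After op 12 (push 1): stack=[1,0,1] mem=[0,0,0,0]
After op 13 (/): stack=[1,0] mem=[0,0,0,0]
After op 14 (swap): stack=[0,1] mem=[0,0,0,0]

Answer: 1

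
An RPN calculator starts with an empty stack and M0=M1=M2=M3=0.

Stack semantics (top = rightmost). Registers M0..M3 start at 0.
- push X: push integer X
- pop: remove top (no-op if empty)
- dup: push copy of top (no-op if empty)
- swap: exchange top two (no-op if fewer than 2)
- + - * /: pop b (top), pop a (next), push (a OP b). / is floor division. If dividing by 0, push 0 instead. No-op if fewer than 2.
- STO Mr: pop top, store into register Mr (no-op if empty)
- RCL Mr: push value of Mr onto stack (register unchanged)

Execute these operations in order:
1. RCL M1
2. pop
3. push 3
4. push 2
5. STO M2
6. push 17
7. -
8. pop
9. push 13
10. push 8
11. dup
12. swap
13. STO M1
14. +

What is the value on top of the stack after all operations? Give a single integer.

After op 1 (RCL M1): stack=[0] mem=[0,0,0,0]
After op 2 (pop): stack=[empty] mem=[0,0,0,0]
After op 3 (push 3): stack=[3] mem=[0,0,0,0]
After op 4 (push 2): stack=[3,2] mem=[0,0,0,0]
After op 5 (STO M2): stack=[3] mem=[0,0,2,0]
After op 6 (push 17): stack=[3,17] mem=[0,0,2,0]
After op 7 (-): stack=[-14] mem=[0,0,2,0]
After op 8 (pop): stack=[empty] mem=[0,0,2,0]
After op 9 (push 13): stack=[13] mem=[0,0,2,0]
After op 10 (push 8): stack=[13,8] mem=[0,0,2,0]
After op 11 (dup): stack=[13,8,8] mem=[0,0,2,0]
After op 12 (swap): stack=[13,8,8] mem=[0,0,2,0]
After op 13 (STO M1): stack=[13,8] mem=[0,8,2,0]
After op 14 (+): stack=[21] mem=[0,8,2,0]

Answer: 21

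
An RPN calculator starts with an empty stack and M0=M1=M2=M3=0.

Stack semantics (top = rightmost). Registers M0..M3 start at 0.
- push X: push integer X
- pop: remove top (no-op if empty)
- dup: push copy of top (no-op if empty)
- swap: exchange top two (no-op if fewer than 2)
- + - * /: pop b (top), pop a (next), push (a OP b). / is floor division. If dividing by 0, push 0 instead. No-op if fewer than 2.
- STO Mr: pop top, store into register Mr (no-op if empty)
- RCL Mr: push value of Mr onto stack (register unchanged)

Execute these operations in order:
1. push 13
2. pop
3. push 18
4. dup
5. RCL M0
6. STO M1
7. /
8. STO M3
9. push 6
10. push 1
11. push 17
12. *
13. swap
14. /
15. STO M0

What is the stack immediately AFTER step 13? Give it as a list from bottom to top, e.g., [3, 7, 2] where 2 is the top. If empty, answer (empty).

After op 1 (push 13): stack=[13] mem=[0,0,0,0]
After op 2 (pop): stack=[empty] mem=[0,0,0,0]
After op 3 (push 18): stack=[18] mem=[0,0,0,0]
After op 4 (dup): stack=[18,18] mem=[0,0,0,0]
After op 5 (RCL M0): stack=[18,18,0] mem=[0,0,0,0]
After op 6 (STO M1): stack=[18,18] mem=[0,0,0,0]
After op 7 (/): stack=[1] mem=[0,0,0,0]
After op 8 (STO M3): stack=[empty] mem=[0,0,0,1]
After op 9 (push 6): stack=[6] mem=[0,0,0,1]
After op 10 (push 1): stack=[6,1] mem=[0,0,0,1]
After op 11 (push 17): stack=[6,1,17] mem=[0,0,0,1]
After op 12 (*): stack=[6,17] mem=[0,0,0,1]
After op 13 (swap): stack=[17,6] mem=[0,0,0,1]

[17, 6]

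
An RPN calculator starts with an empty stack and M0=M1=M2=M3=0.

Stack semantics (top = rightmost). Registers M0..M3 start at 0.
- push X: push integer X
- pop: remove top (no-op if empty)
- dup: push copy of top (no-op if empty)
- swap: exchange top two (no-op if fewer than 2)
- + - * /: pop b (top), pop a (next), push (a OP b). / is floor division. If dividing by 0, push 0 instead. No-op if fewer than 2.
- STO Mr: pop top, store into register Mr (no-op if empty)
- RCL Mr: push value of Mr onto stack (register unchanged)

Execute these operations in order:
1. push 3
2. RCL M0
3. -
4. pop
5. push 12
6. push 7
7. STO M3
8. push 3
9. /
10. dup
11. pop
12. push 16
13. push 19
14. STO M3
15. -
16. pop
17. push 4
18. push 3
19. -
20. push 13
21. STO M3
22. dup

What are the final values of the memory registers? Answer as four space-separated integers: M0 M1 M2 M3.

Answer: 0 0 0 13

Derivation:
After op 1 (push 3): stack=[3] mem=[0,0,0,0]
After op 2 (RCL M0): stack=[3,0] mem=[0,0,0,0]
After op 3 (-): stack=[3] mem=[0,0,0,0]
After op 4 (pop): stack=[empty] mem=[0,0,0,0]
After op 5 (push 12): stack=[12] mem=[0,0,0,0]
After op 6 (push 7): stack=[12,7] mem=[0,0,0,0]
After op 7 (STO M3): stack=[12] mem=[0,0,0,7]
After op 8 (push 3): stack=[12,3] mem=[0,0,0,7]
After op 9 (/): stack=[4] mem=[0,0,0,7]
After op 10 (dup): stack=[4,4] mem=[0,0,0,7]
After op 11 (pop): stack=[4] mem=[0,0,0,7]
After op 12 (push 16): stack=[4,16] mem=[0,0,0,7]
After op 13 (push 19): stack=[4,16,19] mem=[0,0,0,7]
After op 14 (STO M3): stack=[4,16] mem=[0,0,0,19]
After op 15 (-): stack=[-12] mem=[0,0,0,19]
After op 16 (pop): stack=[empty] mem=[0,0,0,19]
After op 17 (push 4): stack=[4] mem=[0,0,0,19]
After op 18 (push 3): stack=[4,3] mem=[0,0,0,19]
After op 19 (-): stack=[1] mem=[0,0,0,19]
After op 20 (push 13): stack=[1,13] mem=[0,0,0,19]
After op 21 (STO M3): stack=[1] mem=[0,0,0,13]
After op 22 (dup): stack=[1,1] mem=[0,0,0,13]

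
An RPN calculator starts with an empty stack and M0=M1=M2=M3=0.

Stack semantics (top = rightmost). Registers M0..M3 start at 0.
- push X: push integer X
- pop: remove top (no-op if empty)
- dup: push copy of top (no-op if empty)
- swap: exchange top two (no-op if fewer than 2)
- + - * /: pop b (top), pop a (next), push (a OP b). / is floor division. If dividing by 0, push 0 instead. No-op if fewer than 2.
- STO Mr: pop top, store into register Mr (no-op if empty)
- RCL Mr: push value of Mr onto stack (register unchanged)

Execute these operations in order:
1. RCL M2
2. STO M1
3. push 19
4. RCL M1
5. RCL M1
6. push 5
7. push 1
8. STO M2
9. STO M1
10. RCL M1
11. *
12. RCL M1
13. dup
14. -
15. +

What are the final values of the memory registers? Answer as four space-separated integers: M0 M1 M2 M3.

After op 1 (RCL M2): stack=[0] mem=[0,0,0,0]
After op 2 (STO M1): stack=[empty] mem=[0,0,0,0]
After op 3 (push 19): stack=[19] mem=[0,0,0,0]
After op 4 (RCL M1): stack=[19,0] mem=[0,0,0,0]
After op 5 (RCL M1): stack=[19,0,0] mem=[0,0,0,0]
After op 6 (push 5): stack=[19,0,0,5] mem=[0,0,0,0]
After op 7 (push 1): stack=[19,0,0,5,1] mem=[0,0,0,0]
After op 8 (STO M2): stack=[19,0,0,5] mem=[0,0,1,0]
After op 9 (STO M1): stack=[19,0,0] mem=[0,5,1,0]
After op 10 (RCL M1): stack=[19,0,0,5] mem=[0,5,1,0]
After op 11 (*): stack=[19,0,0] mem=[0,5,1,0]
After op 12 (RCL M1): stack=[19,0,0,5] mem=[0,5,1,0]
After op 13 (dup): stack=[19,0,0,5,5] mem=[0,5,1,0]
After op 14 (-): stack=[19,0,0,0] mem=[0,5,1,0]
After op 15 (+): stack=[19,0,0] mem=[0,5,1,0]

Answer: 0 5 1 0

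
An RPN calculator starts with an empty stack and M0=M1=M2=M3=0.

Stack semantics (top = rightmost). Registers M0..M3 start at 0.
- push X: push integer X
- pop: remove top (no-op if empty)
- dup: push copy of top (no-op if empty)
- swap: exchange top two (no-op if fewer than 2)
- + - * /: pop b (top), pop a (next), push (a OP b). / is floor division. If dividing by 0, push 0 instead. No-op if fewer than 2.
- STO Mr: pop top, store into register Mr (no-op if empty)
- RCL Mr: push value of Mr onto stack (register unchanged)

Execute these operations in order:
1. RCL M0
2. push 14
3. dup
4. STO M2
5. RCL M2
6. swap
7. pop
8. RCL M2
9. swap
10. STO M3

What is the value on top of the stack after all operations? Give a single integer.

After op 1 (RCL M0): stack=[0] mem=[0,0,0,0]
After op 2 (push 14): stack=[0,14] mem=[0,0,0,0]
After op 3 (dup): stack=[0,14,14] mem=[0,0,0,0]
After op 4 (STO M2): stack=[0,14] mem=[0,0,14,0]
After op 5 (RCL M2): stack=[0,14,14] mem=[0,0,14,0]
After op 6 (swap): stack=[0,14,14] mem=[0,0,14,0]
After op 7 (pop): stack=[0,14] mem=[0,0,14,0]
After op 8 (RCL M2): stack=[0,14,14] mem=[0,0,14,0]
After op 9 (swap): stack=[0,14,14] mem=[0,0,14,0]
After op 10 (STO M3): stack=[0,14] mem=[0,0,14,14]

Answer: 14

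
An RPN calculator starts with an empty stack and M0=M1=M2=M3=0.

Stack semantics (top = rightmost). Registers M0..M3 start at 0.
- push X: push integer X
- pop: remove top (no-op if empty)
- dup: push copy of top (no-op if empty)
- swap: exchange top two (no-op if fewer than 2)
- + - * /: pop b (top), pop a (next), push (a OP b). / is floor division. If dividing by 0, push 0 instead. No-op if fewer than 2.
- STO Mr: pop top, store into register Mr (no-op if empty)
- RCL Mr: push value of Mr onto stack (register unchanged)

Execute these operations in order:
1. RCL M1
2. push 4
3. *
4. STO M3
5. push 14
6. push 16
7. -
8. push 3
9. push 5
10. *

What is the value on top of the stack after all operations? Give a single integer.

After op 1 (RCL M1): stack=[0] mem=[0,0,0,0]
After op 2 (push 4): stack=[0,4] mem=[0,0,0,0]
After op 3 (*): stack=[0] mem=[0,0,0,0]
After op 4 (STO M3): stack=[empty] mem=[0,0,0,0]
After op 5 (push 14): stack=[14] mem=[0,0,0,0]
After op 6 (push 16): stack=[14,16] mem=[0,0,0,0]
After op 7 (-): stack=[-2] mem=[0,0,0,0]
After op 8 (push 3): stack=[-2,3] mem=[0,0,0,0]
After op 9 (push 5): stack=[-2,3,5] mem=[0,0,0,0]
After op 10 (*): stack=[-2,15] mem=[0,0,0,0]

Answer: 15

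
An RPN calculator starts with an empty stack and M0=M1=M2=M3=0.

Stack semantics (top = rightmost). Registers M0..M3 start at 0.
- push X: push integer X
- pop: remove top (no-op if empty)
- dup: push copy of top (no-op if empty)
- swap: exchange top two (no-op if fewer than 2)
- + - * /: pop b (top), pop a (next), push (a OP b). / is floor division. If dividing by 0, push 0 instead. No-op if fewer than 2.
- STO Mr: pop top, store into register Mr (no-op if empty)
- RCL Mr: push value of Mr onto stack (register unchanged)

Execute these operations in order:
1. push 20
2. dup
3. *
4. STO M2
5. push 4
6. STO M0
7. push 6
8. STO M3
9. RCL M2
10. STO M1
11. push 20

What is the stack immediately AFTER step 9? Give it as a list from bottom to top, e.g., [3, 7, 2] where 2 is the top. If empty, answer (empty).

After op 1 (push 20): stack=[20] mem=[0,0,0,0]
After op 2 (dup): stack=[20,20] mem=[0,0,0,0]
After op 3 (*): stack=[400] mem=[0,0,0,0]
After op 4 (STO M2): stack=[empty] mem=[0,0,400,0]
After op 5 (push 4): stack=[4] mem=[0,0,400,0]
After op 6 (STO M0): stack=[empty] mem=[4,0,400,0]
After op 7 (push 6): stack=[6] mem=[4,0,400,0]
After op 8 (STO M3): stack=[empty] mem=[4,0,400,6]
After op 9 (RCL M2): stack=[400] mem=[4,0,400,6]

[400]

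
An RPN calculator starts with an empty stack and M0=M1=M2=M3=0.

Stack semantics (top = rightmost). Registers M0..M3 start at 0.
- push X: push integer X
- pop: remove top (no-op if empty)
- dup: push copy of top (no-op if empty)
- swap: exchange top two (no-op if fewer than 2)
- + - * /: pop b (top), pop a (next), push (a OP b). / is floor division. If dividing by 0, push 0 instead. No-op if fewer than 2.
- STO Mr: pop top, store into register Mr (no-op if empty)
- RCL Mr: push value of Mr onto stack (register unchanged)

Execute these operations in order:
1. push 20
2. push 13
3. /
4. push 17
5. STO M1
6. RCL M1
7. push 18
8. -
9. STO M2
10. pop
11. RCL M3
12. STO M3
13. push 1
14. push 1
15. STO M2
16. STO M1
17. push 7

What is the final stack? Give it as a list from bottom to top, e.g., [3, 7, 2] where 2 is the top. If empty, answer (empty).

Answer: [7]

Derivation:
After op 1 (push 20): stack=[20] mem=[0,0,0,0]
After op 2 (push 13): stack=[20,13] mem=[0,0,0,0]
After op 3 (/): stack=[1] mem=[0,0,0,0]
After op 4 (push 17): stack=[1,17] mem=[0,0,0,0]
After op 5 (STO M1): stack=[1] mem=[0,17,0,0]
After op 6 (RCL M1): stack=[1,17] mem=[0,17,0,0]
After op 7 (push 18): stack=[1,17,18] mem=[0,17,0,0]
After op 8 (-): stack=[1,-1] mem=[0,17,0,0]
After op 9 (STO M2): stack=[1] mem=[0,17,-1,0]
After op 10 (pop): stack=[empty] mem=[0,17,-1,0]
After op 11 (RCL M3): stack=[0] mem=[0,17,-1,0]
After op 12 (STO M3): stack=[empty] mem=[0,17,-1,0]
After op 13 (push 1): stack=[1] mem=[0,17,-1,0]
After op 14 (push 1): stack=[1,1] mem=[0,17,-1,0]
After op 15 (STO M2): stack=[1] mem=[0,17,1,0]
After op 16 (STO M1): stack=[empty] mem=[0,1,1,0]
After op 17 (push 7): stack=[7] mem=[0,1,1,0]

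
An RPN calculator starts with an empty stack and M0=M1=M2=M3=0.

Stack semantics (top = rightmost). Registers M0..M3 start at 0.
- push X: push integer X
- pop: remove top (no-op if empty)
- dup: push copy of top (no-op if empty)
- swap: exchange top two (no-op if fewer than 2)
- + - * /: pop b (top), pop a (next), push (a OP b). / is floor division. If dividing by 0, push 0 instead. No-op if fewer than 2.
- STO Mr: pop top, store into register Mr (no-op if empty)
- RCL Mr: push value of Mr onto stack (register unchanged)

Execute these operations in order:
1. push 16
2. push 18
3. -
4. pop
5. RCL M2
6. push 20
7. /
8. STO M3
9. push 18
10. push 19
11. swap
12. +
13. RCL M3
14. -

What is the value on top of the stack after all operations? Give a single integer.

After op 1 (push 16): stack=[16] mem=[0,0,0,0]
After op 2 (push 18): stack=[16,18] mem=[0,0,0,0]
After op 3 (-): stack=[-2] mem=[0,0,0,0]
After op 4 (pop): stack=[empty] mem=[0,0,0,0]
After op 5 (RCL M2): stack=[0] mem=[0,0,0,0]
After op 6 (push 20): stack=[0,20] mem=[0,0,0,0]
After op 7 (/): stack=[0] mem=[0,0,0,0]
After op 8 (STO M3): stack=[empty] mem=[0,0,0,0]
After op 9 (push 18): stack=[18] mem=[0,0,0,0]
After op 10 (push 19): stack=[18,19] mem=[0,0,0,0]
After op 11 (swap): stack=[19,18] mem=[0,0,0,0]
After op 12 (+): stack=[37] mem=[0,0,0,0]
After op 13 (RCL M3): stack=[37,0] mem=[0,0,0,0]
After op 14 (-): stack=[37] mem=[0,0,0,0]

Answer: 37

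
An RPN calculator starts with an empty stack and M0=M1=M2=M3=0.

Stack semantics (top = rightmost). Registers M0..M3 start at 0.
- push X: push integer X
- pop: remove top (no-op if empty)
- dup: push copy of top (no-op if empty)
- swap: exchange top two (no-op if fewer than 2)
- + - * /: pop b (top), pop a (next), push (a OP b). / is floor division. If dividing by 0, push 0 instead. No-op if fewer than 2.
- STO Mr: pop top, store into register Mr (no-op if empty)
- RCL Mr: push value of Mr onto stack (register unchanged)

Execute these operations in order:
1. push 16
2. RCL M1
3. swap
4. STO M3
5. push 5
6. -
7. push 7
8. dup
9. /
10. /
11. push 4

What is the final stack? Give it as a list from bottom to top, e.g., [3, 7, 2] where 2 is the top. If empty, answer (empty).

Answer: [-5, 4]

Derivation:
After op 1 (push 16): stack=[16] mem=[0,0,0,0]
After op 2 (RCL M1): stack=[16,0] mem=[0,0,0,0]
After op 3 (swap): stack=[0,16] mem=[0,0,0,0]
After op 4 (STO M3): stack=[0] mem=[0,0,0,16]
After op 5 (push 5): stack=[0,5] mem=[0,0,0,16]
After op 6 (-): stack=[-5] mem=[0,0,0,16]
After op 7 (push 7): stack=[-5,7] mem=[0,0,0,16]
After op 8 (dup): stack=[-5,7,7] mem=[0,0,0,16]
After op 9 (/): stack=[-5,1] mem=[0,0,0,16]
After op 10 (/): stack=[-5] mem=[0,0,0,16]
After op 11 (push 4): stack=[-5,4] mem=[0,0,0,16]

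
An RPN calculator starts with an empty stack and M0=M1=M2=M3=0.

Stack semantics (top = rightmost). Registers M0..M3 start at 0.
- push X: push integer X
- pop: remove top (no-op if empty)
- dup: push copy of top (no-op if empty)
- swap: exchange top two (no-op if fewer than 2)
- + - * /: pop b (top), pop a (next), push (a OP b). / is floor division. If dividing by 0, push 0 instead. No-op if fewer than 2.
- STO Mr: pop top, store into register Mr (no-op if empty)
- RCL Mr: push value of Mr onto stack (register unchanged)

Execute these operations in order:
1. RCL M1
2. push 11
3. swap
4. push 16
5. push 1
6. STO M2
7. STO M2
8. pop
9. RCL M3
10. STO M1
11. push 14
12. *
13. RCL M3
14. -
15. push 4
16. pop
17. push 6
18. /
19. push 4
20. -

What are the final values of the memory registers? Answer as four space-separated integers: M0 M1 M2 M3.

After op 1 (RCL M1): stack=[0] mem=[0,0,0,0]
After op 2 (push 11): stack=[0,11] mem=[0,0,0,0]
After op 3 (swap): stack=[11,0] mem=[0,0,0,0]
After op 4 (push 16): stack=[11,0,16] mem=[0,0,0,0]
After op 5 (push 1): stack=[11,0,16,1] mem=[0,0,0,0]
After op 6 (STO M2): stack=[11,0,16] mem=[0,0,1,0]
After op 7 (STO M2): stack=[11,0] mem=[0,0,16,0]
After op 8 (pop): stack=[11] mem=[0,0,16,0]
After op 9 (RCL M3): stack=[11,0] mem=[0,0,16,0]
After op 10 (STO M1): stack=[11] mem=[0,0,16,0]
After op 11 (push 14): stack=[11,14] mem=[0,0,16,0]
After op 12 (*): stack=[154] mem=[0,0,16,0]
After op 13 (RCL M3): stack=[154,0] mem=[0,0,16,0]
After op 14 (-): stack=[154] mem=[0,0,16,0]
After op 15 (push 4): stack=[154,4] mem=[0,0,16,0]
After op 16 (pop): stack=[154] mem=[0,0,16,0]
After op 17 (push 6): stack=[154,6] mem=[0,0,16,0]
After op 18 (/): stack=[25] mem=[0,0,16,0]
After op 19 (push 4): stack=[25,4] mem=[0,0,16,0]
After op 20 (-): stack=[21] mem=[0,0,16,0]

Answer: 0 0 16 0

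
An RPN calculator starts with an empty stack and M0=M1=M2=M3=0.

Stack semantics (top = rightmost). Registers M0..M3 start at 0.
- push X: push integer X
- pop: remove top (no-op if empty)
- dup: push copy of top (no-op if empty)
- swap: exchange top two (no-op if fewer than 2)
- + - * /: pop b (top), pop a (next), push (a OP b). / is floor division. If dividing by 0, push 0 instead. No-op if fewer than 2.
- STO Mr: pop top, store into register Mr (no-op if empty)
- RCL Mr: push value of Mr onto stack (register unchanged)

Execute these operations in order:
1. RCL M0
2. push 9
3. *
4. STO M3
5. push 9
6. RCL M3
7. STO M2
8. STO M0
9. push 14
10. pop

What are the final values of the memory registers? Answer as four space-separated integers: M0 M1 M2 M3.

Answer: 9 0 0 0

Derivation:
After op 1 (RCL M0): stack=[0] mem=[0,0,0,0]
After op 2 (push 9): stack=[0,9] mem=[0,0,0,0]
After op 3 (*): stack=[0] mem=[0,0,0,0]
After op 4 (STO M3): stack=[empty] mem=[0,0,0,0]
After op 5 (push 9): stack=[9] mem=[0,0,0,0]
After op 6 (RCL M3): stack=[9,0] mem=[0,0,0,0]
After op 7 (STO M2): stack=[9] mem=[0,0,0,0]
After op 8 (STO M0): stack=[empty] mem=[9,0,0,0]
After op 9 (push 14): stack=[14] mem=[9,0,0,0]
After op 10 (pop): stack=[empty] mem=[9,0,0,0]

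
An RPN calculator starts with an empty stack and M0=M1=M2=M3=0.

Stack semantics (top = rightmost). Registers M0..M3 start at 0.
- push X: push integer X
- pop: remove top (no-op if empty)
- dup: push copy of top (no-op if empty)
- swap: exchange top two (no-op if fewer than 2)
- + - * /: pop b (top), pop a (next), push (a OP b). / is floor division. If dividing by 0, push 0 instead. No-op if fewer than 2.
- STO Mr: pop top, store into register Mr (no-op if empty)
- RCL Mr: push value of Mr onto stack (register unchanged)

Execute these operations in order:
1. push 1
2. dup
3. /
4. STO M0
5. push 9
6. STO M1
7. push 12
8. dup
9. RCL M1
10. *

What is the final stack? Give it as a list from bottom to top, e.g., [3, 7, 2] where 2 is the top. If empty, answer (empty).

Answer: [12, 108]

Derivation:
After op 1 (push 1): stack=[1] mem=[0,0,0,0]
After op 2 (dup): stack=[1,1] mem=[0,0,0,0]
After op 3 (/): stack=[1] mem=[0,0,0,0]
After op 4 (STO M0): stack=[empty] mem=[1,0,0,0]
After op 5 (push 9): stack=[9] mem=[1,0,0,0]
After op 6 (STO M1): stack=[empty] mem=[1,9,0,0]
After op 7 (push 12): stack=[12] mem=[1,9,0,0]
After op 8 (dup): stack=[12,12] mem=[1,9,0,0]
After op 9 (RCL M1): stack=[12,12,9] mem=[1,9,0,0]
After op 10 (*): stack=[12,108] mem=[1,9,0,0]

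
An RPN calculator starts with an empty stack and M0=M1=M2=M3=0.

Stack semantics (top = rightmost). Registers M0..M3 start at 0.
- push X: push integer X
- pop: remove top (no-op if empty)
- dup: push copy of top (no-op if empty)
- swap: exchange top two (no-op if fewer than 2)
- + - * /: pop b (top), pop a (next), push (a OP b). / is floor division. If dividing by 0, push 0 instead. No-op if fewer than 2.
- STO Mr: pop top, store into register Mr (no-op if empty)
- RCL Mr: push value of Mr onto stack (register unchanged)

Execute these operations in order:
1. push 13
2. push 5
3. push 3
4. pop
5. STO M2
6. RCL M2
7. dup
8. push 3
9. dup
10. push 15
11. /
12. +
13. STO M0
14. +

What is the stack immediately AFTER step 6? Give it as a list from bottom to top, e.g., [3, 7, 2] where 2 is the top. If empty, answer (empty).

After op 1 (push 13): stack=[13] mem=[0,0,0,0]
After op 2 (push 5): stack=[13,5] mem=[0,0,0,0]
After op 3 (push 3): stack=[13,5,3] mem=[0,0,0,0]
After op 4 (pop): stack=[13,5] mem=[0,0,0,0]
After op 5 (STO M2): stack=[13] mem=[0,0,5,0]
After op 6 (RCL M2): stack=[13,5] mem=[0,0,5,0]

[13, 5]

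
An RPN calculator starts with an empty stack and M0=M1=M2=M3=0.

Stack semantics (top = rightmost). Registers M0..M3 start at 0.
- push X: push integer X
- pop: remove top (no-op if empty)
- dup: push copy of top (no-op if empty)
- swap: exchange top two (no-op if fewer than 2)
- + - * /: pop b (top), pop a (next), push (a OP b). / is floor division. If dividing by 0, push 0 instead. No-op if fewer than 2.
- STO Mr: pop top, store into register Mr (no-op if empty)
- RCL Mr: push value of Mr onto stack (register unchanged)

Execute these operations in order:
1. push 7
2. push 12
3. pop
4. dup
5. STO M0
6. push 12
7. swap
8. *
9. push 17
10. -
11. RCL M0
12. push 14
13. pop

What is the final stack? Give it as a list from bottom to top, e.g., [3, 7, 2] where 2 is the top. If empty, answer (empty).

After op 1 (push 7): stack=[7] mem=[0,0,0,0]
After op 2 (push 12): stack=[7,12] mem=[0,0,0,0]
After op 3 (pop): stack=[7] mem=[0,0,0,0]
After op 4 (dup): stack=[7,7] mem=[0,0,0,0]
After op 5 (STO M0): stack=[7] mem=[7,0,0,0]
After op 6 (push 12): stack=[7,12] mem=[7,0,0,0]
After op 7 (swap): stack=[12,7] mem=[7,0,0,0]
After op 8 (*): stack=[84] mem=[7,0,0,0]
After op 9 (push 17): stack=[84,17] mem=[7,0,0,0]
After op 10 (-): stack=[67] mem=[7,0,0,0]
After op 11 (RCL M0): stack=[67,7] mem=[7,0,0,0]
After op 12 (push 14): stack=[67,7,14] mem=[7,0,0,0]
After op 13 (pop): stack=[67,7] mem=[7,0,0,0]

Answer: [67, 7]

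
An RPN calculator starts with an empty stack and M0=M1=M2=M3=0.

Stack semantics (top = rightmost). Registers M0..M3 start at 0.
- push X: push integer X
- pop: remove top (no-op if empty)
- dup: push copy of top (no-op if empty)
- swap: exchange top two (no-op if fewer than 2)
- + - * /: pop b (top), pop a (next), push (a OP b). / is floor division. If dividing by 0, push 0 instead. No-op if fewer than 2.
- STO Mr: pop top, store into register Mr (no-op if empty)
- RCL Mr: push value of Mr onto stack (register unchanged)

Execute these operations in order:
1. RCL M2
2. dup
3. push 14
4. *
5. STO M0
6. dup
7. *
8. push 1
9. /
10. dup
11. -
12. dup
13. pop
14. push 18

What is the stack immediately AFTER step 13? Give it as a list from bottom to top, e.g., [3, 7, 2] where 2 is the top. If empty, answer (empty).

After op 1 (RCL M2): stack=[0] mem=[0,0,0,0]
After op 2 (dup): stack=[0,0] mem=[0,0,0,0]
After op 3 (push 14): stack=[0,0,14] mem=[0,0,0,0]
After op 4 (*): stack=[0,0] mem=[0,0,0,0]
After op 5 (STO M0): stack=[0] mem=[0,0,0,0]
After op 6 (dup): stack=[0,0] mem=[0,0,0,0]
After op 7 (*): stack=[0] mem=[0,0,0,0]
After op 8 (push 1): stack=[0,1] mem=[0,0,0,0]
After op 9 (/): stack=[0] mem=[0,0,0,0]
After op 10 (dup): stack=[0,0] mem=[0,0,0,0]
After op 11 (-): stack=[0] mem=[0,0,0,0]
After op 12 (dup): stack=[0,0] mem=[0,0,0,0]
After op 13 (pop): stack=[0] mem=[0,0,0,0]

[0]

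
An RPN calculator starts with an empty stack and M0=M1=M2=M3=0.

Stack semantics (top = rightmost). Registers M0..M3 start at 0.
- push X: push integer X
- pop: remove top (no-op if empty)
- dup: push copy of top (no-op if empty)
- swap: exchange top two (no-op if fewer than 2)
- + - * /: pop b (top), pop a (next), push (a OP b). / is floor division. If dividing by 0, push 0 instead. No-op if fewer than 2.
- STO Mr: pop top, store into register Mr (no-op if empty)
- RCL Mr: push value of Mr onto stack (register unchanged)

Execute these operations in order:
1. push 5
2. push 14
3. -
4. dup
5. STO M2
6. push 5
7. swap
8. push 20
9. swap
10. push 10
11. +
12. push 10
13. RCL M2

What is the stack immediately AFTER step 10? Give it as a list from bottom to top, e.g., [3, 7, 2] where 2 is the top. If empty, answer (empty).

After op 1 (push 5): stack=[5] mem=[0,0,0,0]
After op 2 (push 14): stack=[5,14] mem=[0,0,0,0]
After op 3 (-): stack=[-9] mem=[0,0,0,0]
After op 4 (dup): stack=[-9,-9] mem=[0,0,0,0]
After op 5 (STO M2): stack=[-9] mem=[0,0,-9,0]
After op 6 (push 5): stack=[-9,5] mem=[0,0,-9,0]
After op 7 (swap): stack=[5,-9] mem=[0,0,-9,0]
After op 8 (push 20): stack=[5,-9,20] mem=[0,0,-9,0]
After op 9 (swap): stack=[5,20,-9] mem=[0,0,-9,0]
After op 10 (push 10): stack=[5,20,-9,10] mem=[0,0,-9,0]

[5, 20, -9, 10]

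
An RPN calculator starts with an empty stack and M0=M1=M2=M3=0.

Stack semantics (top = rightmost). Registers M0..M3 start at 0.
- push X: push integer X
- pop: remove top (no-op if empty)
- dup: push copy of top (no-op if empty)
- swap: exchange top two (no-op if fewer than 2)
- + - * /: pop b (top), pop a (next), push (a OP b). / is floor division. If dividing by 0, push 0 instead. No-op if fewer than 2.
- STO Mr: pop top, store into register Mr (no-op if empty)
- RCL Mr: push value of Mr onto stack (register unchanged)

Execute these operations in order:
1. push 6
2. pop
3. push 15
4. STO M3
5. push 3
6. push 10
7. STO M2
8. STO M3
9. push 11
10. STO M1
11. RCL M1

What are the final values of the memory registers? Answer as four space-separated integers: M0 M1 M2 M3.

Answer: 0 11 10 3

Derivation:
After op 1 (push 6): stack=[6] mem=[0,0,0,0]
After op 2 (pop): stack=[empty] mem=[0,0,0,0]
After op 3 (push 15): stack=[15] mem=[0,0,0,0]
After op 4 (STO M3): stack=[empty] mem=[0,0,0,15]
After op 5 (push 3): stack=[3] mem=[0,0,0,15]
After op 6 (push 10): stack=[3,10] mem=[0,0,0,15]
After op 7 (STO M2): stack=[3] mem=[0,0,10,15]
After op 8 (STO M3): stack=[empty] mem=[0,0,10,3]
After op 9 (push 11): stack=[11] mem=[0,0,10,3]
After op 10 (STO M1): stack=[empty] mem=[0,11,10,3]
After op 11 (RCL M1): stack=[11] mem=[0,11,10,3]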